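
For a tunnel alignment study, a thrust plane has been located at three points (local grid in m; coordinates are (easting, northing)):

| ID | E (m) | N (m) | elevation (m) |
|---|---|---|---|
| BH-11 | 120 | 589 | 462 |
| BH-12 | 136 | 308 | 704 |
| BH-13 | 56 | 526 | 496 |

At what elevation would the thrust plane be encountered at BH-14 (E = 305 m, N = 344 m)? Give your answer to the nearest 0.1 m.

Let the plane be z = a·E + b·N + c.
BH-12−BH-11: 16a − 281b = 242;  BH-13−BH-11: −64a − 63b = 34.
Solving gives a = 0.29971, b = −0.84414.
Then c = 462 − a·120 − b·589 = 923.24.
At (305, 344): z = 91.4 − 290.4 + 923.24 = 724.3 m.

724.3 m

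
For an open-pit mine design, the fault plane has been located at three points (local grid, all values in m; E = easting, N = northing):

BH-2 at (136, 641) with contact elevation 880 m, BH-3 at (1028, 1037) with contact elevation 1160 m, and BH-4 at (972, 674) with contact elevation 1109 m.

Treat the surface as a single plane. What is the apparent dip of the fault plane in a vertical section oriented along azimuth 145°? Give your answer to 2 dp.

Let the plane be z = a·E + b·N + c.
BH-3−BH-2: 892a + 396b = 280;  BH-4−BH-2: 836a + 33b = 229.
Solving gives a = 0.27002, b = 0.09884.
Unit vector along 145° is (sin 145°, cos 145°) = (0.5736, -0.8192).
Slope in that direction = a·(0.5736) + b·(-0.8192) = 0.07391.
Apparent dip = arctan|0.07391| = 4.23° (true dip is 16.0°, so apparent ≤ true as expected).

4.23°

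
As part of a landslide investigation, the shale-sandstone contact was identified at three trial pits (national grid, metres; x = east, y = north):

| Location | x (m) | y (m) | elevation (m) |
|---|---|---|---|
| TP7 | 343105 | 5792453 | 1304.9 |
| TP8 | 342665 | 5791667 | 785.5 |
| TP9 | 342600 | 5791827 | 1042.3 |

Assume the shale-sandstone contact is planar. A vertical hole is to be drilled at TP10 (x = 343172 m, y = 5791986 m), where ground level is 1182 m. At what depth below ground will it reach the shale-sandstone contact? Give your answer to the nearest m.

Two edge vectors: TP7→TP8 = (-440, -786, -519.4), TP7→TP9 = (-505, -626, -262.6).
Normal n = (TP7→TP8) × (TP7→TP9) = (-118740.8, 146753, -121490).
So ∂z/∂x = −n_x/n_z = −0.97737098 and ∂z/∂y = −n_y/n_z = 1.20794304.
Intercept c from TP7: 1304.9 + 335340.87 − 6996953.29 = −6660307.52.
At (343172, 5791986): z_contact = −335406.4 + 6996389.2 − 6660307.52 = 675.3 m.
Depth below ground = 1182 − 675.3 = 507 m.

507 m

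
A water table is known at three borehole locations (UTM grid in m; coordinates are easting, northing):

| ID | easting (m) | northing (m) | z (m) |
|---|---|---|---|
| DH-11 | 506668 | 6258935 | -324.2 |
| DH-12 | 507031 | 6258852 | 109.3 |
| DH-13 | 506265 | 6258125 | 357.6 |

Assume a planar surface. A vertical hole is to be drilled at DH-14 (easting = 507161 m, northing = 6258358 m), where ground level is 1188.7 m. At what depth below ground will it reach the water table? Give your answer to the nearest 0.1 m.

325.6 m

Two edge vectors: DH-11→DH-12 = (363, -83, 433.5), DH-11→DH-13 = (-403, -810, 681.8).
Normal n = (DH-11→DH-12) × (DH-11→DH-13) = (294545.6, -422193.9, -327479).
So ∂z/∂easting = −n_x/n_z = 0.899433551 and ∂z/∂northing = −n_y/n_z = −1.289224347.
Intercept c from DH-11: -324.2 − 455714.20 + 8069171.39 = 7613132.99.
At (507161, 6258358): z_contact = 456157.62 − 8068427.51 + 7613132.99 = 863.10 m.
Depth below ground = 1188.7 − 863.10 = 325.6 m.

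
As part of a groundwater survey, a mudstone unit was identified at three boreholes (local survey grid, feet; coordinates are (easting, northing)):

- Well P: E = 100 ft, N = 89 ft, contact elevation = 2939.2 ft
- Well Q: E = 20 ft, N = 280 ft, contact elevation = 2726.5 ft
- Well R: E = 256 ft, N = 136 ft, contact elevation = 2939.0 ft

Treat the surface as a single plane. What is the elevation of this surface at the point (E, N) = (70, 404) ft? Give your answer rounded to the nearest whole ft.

Two edge vectors: Well P→Well Q = (-80, 191, -212.7), Well P→Well R = (156, 47, -0.2).
Normal n = (Well P→Well Q) × (Well P→Well R) = (9958.7, -33197.2, -33556).
So ∂z/∂E = −n_x/n_z = 0.29678 and ∂z/∂N = −n_y/n_z = −0.98931.
Intercept c from Well P: 2939.2 − 29.68 + 88.05 = 2997.57.
At (70, 404): z = 20.8 − 399.7 + 2997.57 = 2618.7 ft.

2619 ft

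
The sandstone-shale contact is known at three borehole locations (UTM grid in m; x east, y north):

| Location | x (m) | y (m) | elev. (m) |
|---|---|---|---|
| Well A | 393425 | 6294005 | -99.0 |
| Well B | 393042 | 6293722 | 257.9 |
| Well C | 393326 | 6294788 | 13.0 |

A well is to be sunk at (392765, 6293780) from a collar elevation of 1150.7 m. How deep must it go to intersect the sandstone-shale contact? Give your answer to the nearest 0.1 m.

628.6 m

Two edge vectors: Well A→Well B = (-383, -283, 356.9), Well A→Well C = (-99, 783, 112).
Normal n = (Well A→Well B) × (Well A→Well C) = (-311148.7, 7562.9, -327906).
So ∂z/∂x = −n_x/n_z = −0.948896025 and ∂z/∂y = −n_y/n_z = 0.023064232.
Intercept c from Well A: -99 + 373319.42 − 145166.39 = 228054.03.
At (392765, 6293780): z_contact = −372693.15 + 145161.20 + 228054.03 = 522.08 m.
Depth below ground = 1150.7 − 522.08 = 628.6 m.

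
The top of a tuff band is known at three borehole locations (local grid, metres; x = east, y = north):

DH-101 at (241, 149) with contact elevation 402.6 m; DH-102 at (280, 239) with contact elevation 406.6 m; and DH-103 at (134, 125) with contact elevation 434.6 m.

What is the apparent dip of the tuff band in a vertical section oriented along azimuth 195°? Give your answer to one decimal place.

Let the plane be z = a·x + b·y + c.
DH-102−DH-101: 39a + 90b = 4;  DH-103−DH-101: −107a − 24b = 32.
Solving gives a = −0.34231, b = 0.19278.
Unit vector along 195° is (sin 195°, cos 195°) = (-0.2588, -0.9659).
Slope in that direction = a·(-0.2588) + b·(-0.9659) = −0.09761.
Apparent dip = arctan|0.09761| = 5.6° (true dip is 21.4°, so apparent ≤ true as expected).

5.6°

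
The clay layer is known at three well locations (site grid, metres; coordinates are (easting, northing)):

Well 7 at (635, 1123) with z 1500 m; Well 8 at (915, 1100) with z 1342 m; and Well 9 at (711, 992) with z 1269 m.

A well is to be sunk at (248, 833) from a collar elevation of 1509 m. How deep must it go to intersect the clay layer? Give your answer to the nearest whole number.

276 m

Two edge vectors: Well 7→Well 8 = (280, -23, -158), Well 7→Well 9 = (76, -131, -231).
Normal n = (Well 7→Well 8) × (Well 7→Well 9) = (-15385, 52672, -34932).
So ∂z/∂E = −n_x/n_z = −0.44043 and ∂z/∂N = −n_y/n_z = 1.50784.
Intercept c from Well 7: 1500 + 279.67 − 1693.31 = 86.36.
At (248, 833): z_contact = −109.2 + 1256.0 + 86.36 = 1233.2 m.
Depth below ground = 1509 − 1233.2 = 276 m.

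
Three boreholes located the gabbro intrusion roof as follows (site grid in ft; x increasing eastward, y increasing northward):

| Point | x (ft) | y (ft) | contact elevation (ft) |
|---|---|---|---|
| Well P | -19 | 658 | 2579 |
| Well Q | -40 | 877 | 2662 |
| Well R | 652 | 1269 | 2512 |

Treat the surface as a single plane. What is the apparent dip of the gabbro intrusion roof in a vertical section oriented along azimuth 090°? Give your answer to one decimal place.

22.3°

Let the plane be z = a·x + b·y + c.
Well Q−Well P: −21a + 219b = 83;  Well R−Well P: 671a + 611b = −67.
Solving gives a = −0.40923, b = 0.33975.
Unit vector along 090° is (sin 90°, cos 90°) = (1.0000, 0.0000).
Slope in that direction = a·(1.0000) + b·(0.0000) = −0.40923.
Apparent dip = arctan|0.40923| = 22.3° (true dip is 28.0°, so apparent ≤ true as expected).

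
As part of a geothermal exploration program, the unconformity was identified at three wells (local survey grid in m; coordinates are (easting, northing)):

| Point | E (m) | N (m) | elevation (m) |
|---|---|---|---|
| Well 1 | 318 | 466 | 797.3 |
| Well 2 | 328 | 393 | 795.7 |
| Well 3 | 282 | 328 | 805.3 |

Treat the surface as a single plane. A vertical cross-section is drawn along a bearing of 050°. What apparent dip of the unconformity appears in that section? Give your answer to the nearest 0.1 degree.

8.9°

Two edge vectors: Well 1→Well 2 = (10, -73, -1.6), Well 1→Well 3 = (-36, -138, 8).
Normal n = (Well 1→Well 2) × (Well 1→Well 3) = (-804.8, -22.4, -4008).
So ∂z/∂E = −n_x/n_z = −0.20080 and ∂z/∂N = −n_y/n_z = −0.00559.
Unit vector along 050° is (sin 50°, cos 50°) = (0.7660, 0.6428).
Slope in that direction = a·(0.7660) + b·(0.6428) = −0.15741.
Apparent dip = arctan|0.15741| = 8.9° (true dip is 11.4°, so apparent ≤ true as expected).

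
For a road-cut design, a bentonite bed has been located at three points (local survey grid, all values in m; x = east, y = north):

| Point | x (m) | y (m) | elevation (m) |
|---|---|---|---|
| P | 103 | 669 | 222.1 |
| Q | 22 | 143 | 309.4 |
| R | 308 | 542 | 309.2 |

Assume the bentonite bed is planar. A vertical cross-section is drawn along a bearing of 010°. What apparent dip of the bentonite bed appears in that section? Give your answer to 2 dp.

Let the plane be z = a·x + b·y + c.
Q−P: −81a − 526b = 87.3;  R−P: 205a − 127b = 87.1.
Solving gives a = 0.29401, b = −0.21124.
Unit vector along 010° is (sin 10°, cos 10°) = (0.1736, 0.9848).
Slope in that direction = a·(0.1736) + b·(0.9848) = −0.15698.
Apparent dip = arctan|0.15698| = 8.92° (true dip is 19.9°, so apparent ≤ true as expected).

8.92°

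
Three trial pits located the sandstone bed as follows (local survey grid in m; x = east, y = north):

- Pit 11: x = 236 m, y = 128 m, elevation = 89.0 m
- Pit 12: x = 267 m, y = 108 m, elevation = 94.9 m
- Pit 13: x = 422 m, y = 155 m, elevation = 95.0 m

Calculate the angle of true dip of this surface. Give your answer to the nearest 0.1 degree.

11.8°

Two edge vectors: Pit 11→Pit 12 = (31, -20, 5.9), Pit 11→Pit 13 = (186, 27, 6).
Normal n = (Pit 11→Pit 12) × (Pit 11→Pit 13) = (-279.3, 911.4, 4557).
So ∂z/∂x = −n_x/n_z = 0.06129 and ∂z/∂y = −n_y/n_z = −0.20000.
Gradient magnitude |∇z| = √(a² + b²) = √(0.00376 + 0.04000) = 0.20918.
True dip = arctan(0.20918) = 11.8°, dipping toward NNW (azimuth ≈ 343°).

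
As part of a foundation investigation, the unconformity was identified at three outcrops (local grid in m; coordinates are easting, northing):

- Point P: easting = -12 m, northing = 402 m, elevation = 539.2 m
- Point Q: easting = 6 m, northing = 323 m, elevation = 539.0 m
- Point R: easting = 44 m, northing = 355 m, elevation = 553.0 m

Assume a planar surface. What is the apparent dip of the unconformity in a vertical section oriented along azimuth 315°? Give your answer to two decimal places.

Let the plane be z = a·easting + b·northing + c.
Point Q−Point P: 18a − 79b = −0.2;  Point R−Point P: 56a − 47b = 13.8.
Solving gives a = 0.30732, b = 0.07255.
Unit vector along 315° is (sin 315°, cos 315°) = (-0.7071, 0.7071).
Slope in that direction = a·(-0.7071) + b·(0.7071) = −0.16601.
Apparent dip = arctan|0.16601| = 9.43° (true dip is 17.5°, so apparent ≤ true as expected).

9.43°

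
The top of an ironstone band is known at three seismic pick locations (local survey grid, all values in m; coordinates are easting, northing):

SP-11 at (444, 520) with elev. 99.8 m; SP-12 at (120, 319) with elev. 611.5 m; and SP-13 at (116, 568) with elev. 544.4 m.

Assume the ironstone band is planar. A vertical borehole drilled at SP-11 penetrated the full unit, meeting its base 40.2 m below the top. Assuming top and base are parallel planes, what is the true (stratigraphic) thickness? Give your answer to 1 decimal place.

Two edge vectors: SP-11→SP-12 = (-324, -201, 511.7), SP-11→SP-13 = (-328, 48, 444.6).
Normal n = (SP-11→SP-12) × (SP-11→SP-13) = (-113926.2, -23787.2, -81480).
So ∂z/∂easting = −n_x/n_z = −1.39821 and ∂z/∂northing = −n_y/n_z = −0.29194.
|∇z| = √(a²+b²) = 1.42836, so dip δ = arctan(1.42836) = 55.00°.
True thickness = vertical thickness × cos δ = 40.2 × cos 55.00° = 23.1 m.

23.1 m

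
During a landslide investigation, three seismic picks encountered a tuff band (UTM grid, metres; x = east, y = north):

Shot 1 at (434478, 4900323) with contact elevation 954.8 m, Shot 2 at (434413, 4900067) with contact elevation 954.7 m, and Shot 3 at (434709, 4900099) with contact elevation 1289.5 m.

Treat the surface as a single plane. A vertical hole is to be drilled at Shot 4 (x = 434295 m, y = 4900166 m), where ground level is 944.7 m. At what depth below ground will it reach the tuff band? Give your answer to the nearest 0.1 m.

156.4 m

Let the plane be z = a·x + b·y + c.
Shot 2−Shot 1: −65a − 256b = −0.1;  Shot 3−Shot 1: 231a − 224b = 334.7.
Solving gives a = 1.162961355, b = −0.294892531.
Then c = 954.8 − a·434478 − b·4900323 = 940742.33.
At (434295, 4900166): z_contact = 505068.30 − 1445022.36 + 940742.33 = 788.28 m.
Depth below ground = 944.7 − 788.28 = 156.4 m.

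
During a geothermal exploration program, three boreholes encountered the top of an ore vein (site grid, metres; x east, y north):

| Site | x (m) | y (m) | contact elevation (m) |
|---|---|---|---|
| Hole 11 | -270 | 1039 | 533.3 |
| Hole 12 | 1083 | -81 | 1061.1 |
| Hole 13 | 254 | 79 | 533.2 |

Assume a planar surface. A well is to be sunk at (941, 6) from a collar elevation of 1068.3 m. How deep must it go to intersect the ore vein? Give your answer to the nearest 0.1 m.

Let the plane be z = a·x + b·y + c.
Hole 12−Hole 11: 1353a − 1120b = 527.8;  Hole 13−Hole 11: 524a − 960b = −0.1.
Solving gives a = 0.711798, b = 0.388627.
Then c = 533.3 − a·-270 − b·1039 = 321.70.
At (941, 6): z_contact = 669.80 + 2.33 + 321.70 = 993.84 m.
Depth below ground = 1068.3 − 993.84 = 74.5 m.

74.5 m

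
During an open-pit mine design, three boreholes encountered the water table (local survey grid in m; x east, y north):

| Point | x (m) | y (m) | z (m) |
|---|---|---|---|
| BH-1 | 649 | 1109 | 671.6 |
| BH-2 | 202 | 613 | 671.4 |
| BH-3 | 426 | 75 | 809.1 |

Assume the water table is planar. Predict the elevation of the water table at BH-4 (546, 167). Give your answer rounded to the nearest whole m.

816 m

Two edge vectors: BH-1→BH-2 = (-447, -496, -0.2), BH-1→BH-3 = (-223, -1034, 137.5).
Normal n = (BH-1→BH-2) × (BH-1→BH-3) = (-68406.8, 61507.1, 351590).
So ∂z/∂x = −n_x/n_z = 0.19456 and ∂z/∂y = −n_y/n_z = −0.17494.
Intercept c from BH-1: 671.6 − 126.27 + 194.01 = 739.34.
At (546, 167): z = 106.2 − 29.2 + 739.34 = 816.4 m.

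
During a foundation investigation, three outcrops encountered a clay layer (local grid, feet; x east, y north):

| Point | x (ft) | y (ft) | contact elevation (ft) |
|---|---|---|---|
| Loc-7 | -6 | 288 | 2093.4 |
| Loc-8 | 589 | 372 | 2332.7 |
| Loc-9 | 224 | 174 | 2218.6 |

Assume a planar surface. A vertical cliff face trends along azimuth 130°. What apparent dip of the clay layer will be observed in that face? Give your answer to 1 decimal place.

25.4°

Two edge vectors: Loc-7→Loc-8 = (595, 84, 239.3), Loc-7→Loc-9 = (230, -114, 125.2).
Normal n = (Loc-7→Loc-8) × (Loc-7→Loc-9) = (37797, -19455, -87150).
So ∂z/∂x = −n_x/n_z = 0.43370 and ∂z/∂y = −n_y/n_z = −0.22324.
Unit vector along 130° is (sin 130°, cos 130°) = (0.7660, -0.6428).
Slope in that direction = a·(0.7660) + b·(-0.6428) = 0.47573.
Apparent dip = arctan|0.47573| = 25.4° (true dip is 26.0°, so apparent ≤ true as expected).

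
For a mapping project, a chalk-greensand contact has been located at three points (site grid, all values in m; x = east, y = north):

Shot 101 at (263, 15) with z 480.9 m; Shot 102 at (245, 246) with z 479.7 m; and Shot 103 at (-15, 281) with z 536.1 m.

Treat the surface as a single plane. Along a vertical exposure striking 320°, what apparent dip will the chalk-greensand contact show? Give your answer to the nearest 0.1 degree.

Let the plane be z = a·x + b·y + c.
Shot 102−Shot 101: −18a + 231b = −1.2;  Shot 103−Shot 101: −278a + 266b = 55.2.
Solving gives a = −0.21993, b = −0.02233.
Unit vector along 320° is (sin 320°, cos 320°) = (-0.6428, 0.7660).
Slope in that direction = a·(-0.6428) + b·(0.7660) = 0.12426.
Apparent dip = arctan|0.12426| = 7.1° (true dip is 12.5°, so apparent ≤ true as expected).

7.1°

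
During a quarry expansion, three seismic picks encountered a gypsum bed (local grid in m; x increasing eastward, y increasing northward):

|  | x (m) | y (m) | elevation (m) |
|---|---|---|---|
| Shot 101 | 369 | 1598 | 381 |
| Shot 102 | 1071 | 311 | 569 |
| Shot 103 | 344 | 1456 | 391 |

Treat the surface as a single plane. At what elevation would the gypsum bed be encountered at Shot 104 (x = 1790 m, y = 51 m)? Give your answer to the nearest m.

667 m

Two edge vectors: Shot 101→Shot 102 = (702, -1287, 188), Shot 101→Shot 103 = (-25, -142, 10).
Normal n = (Shot 101→Shot 102) × (Shot 101→Shot 103) = (13826, -11720, -131859).
So ∂z/∂x = −n_x/n_z = 0.10485 and ∂z/∂y = −n_y/n_z = −0.08888.
Intercept c from Shot 101: 381 − 38.69 + 142.03 = 484.34.
At (1790, 51): z = 187.7 − 4.5 + 484.34 = 667.5 m.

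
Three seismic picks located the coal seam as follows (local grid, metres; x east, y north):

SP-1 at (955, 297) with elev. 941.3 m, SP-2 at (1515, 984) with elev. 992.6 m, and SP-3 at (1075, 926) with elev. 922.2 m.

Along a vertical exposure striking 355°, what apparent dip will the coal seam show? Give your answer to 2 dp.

Two edge vectors: SP-1→SP-2 = (560, 687, 51.3), SP-1→SP-3 = (120, 629, -19.1).
Normal n = (SP-1→SP-2) × (SP-1→SP-3) = (-45389.4, 16852, 269800).
So ∂z/∂x = −n_x/n_z = 0.16823 and ∂z/∂y = −n_y/n_z = −0.06246.
Unit vector along 355° is (sin 355°, cos 355°) = (-0.0872, 0.9962).
Slope in that direction = a·(-0.0872) + b·(0.9962) = −0.07689.
Apparent dip = arctan|0.07689| = 4.40° (true dip is 10.2°, so apparent ≤ true as expected).

4.40°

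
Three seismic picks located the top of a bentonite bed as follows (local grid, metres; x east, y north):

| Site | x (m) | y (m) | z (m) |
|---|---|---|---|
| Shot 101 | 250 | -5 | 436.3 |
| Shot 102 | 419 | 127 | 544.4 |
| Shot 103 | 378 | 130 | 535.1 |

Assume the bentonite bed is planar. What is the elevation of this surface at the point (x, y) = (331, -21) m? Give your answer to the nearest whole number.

450 m

Let the plane be z = a·x + b·y + c.
Shot 102−Shot 101: 169a + 132b = 108.1;  Shot 103−Shot 101: 128a + 135b = 98.8.
Solving gives a = 0.26219, b = 0.48326.
Then c = 436.3 − a·250 − b·-5 = 373.17.
At (331, -21): z = 86.8 − 10.1 + 373.17 = 449.8 m.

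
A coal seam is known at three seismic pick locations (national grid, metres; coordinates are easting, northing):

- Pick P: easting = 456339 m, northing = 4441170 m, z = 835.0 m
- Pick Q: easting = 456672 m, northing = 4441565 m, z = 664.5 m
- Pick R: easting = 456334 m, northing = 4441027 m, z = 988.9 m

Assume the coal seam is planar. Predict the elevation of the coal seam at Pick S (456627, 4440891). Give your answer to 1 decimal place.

Two edge vectors: Pick P→Pick Q = (333, 395, -170.5), Pick P→Pick R = (-5, -143, 153.9).
Normal n = (Pick P→Pick Q) × (Pick P→Pick R) = (36409, -50396.2, -45644).
So ∂z/∂easting = −n_x/n_z = 0.797673298 and ∂z/∂northing = −n_y/n_z = −1.104114451.
Intercept c from Pick P: 835 − 364009.43 + 4903559.98 = 4540385.54.
At (456627, 4440891): z = 364239.2 − 4903251.9 + 4540385.54 = 1372.8 m.

1372.8 m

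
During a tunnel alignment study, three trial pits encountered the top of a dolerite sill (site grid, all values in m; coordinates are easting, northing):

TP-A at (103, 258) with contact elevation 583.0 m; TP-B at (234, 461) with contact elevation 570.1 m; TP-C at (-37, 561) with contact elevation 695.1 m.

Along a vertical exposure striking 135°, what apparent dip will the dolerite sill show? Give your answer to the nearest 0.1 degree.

Let the plane be z = a·easting + b·northing + c.
TP-B−TP-A: 131a + 203b = −12.9;  TP-C−TP-A: −140a + 303b = 112.1.
Solving gives a = −0.39148, b = 0.18908.
Unit vector along 135° is (sin 135°, cos 135°) = (0.7071, -0.7071).
Slope in that direction = a·(0.7071) + b·(-0.7071) = −0.41052.
Apparent dip = arctan|0.41052| = 22.3° (true dip is 23.5°, so apparent ≤ true as expected).

22.3°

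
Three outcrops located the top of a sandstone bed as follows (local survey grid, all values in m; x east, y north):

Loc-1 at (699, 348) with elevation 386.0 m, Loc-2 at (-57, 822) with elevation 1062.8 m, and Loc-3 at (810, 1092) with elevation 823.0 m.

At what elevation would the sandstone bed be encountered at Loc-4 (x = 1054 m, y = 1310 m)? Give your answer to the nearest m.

849 m

Let the plane be z = a·x + b·y + c.
Loc-2−Loc-1: −756a + 474b = 676.8;  Loc-3−Loc-1: 111a + 744b = 437.
Solving gives a = −0.48189, b = 0.65926.
Then c = 386 − a·699 − b·348 = 493.42.
At (1054, 1310): z = −507.9 + 863.6 + 493.42 = 849.1 m.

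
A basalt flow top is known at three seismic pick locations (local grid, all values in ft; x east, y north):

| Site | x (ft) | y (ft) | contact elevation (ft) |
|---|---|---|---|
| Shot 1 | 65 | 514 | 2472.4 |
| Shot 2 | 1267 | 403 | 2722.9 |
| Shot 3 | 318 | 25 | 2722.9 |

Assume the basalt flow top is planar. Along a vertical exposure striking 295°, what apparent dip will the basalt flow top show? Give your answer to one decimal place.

Two edge vectors: Shot 1→Shot 2 = (1202, -111, 250.5), Shot 1→Shot 3 = (253, -489, 250.5).
Normal n = (Shot 1→Shot 2) × (Shot 1→Shot 3) = (94689, -237724.5, -559695).
So ∂z/∂x = −n_x/n_z = 0.16918 and ∂z/∂y = −n_y/n_z = −0.42474.
Unit vector along 295° is (sin 295°, cos 295°) = (-0.9063, 0.4226).
Slope in that direction = a·(-0.9063) + b·(0.4226) = −0.33283.
Apparent dip = arctan|0.33283| = 18.4° (true dip is 24.6°, so apparent ≤ true as expected).

18.4°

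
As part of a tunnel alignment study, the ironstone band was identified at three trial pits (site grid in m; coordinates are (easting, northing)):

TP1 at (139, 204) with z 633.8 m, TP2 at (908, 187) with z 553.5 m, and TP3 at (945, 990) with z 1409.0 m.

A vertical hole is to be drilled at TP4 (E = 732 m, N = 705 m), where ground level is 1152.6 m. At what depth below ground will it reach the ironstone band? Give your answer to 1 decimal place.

31.1 m

Let the plane be z = a·E + b·N + c.
TP2−TP1: 769a − 17b = −80.3;  TP3−TP1: 806a + 786b = 775.2.
Solving gives a = −0.08079, b = 1.06910.
Then c = 633.8 − a·139 − b·204 = 426.93.
At (732, 705): z_contact = −59.14 + 753.72 + 426.93 = 1121.51 m.
Depth below ground = 1152.6 − 1121.51 = 31.1 m.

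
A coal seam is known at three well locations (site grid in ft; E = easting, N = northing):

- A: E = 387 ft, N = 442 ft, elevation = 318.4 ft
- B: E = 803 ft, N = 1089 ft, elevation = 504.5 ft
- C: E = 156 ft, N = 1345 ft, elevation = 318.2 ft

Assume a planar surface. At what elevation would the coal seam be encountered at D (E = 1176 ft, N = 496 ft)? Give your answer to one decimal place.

Two edge vectors: A→B = (416, 647, 186.1), A→C = (-231, 903, -0.2).
Normal n = (A→B) × (A→C) = (-168177.7, -42905.9, 525105).
So ∂z/∂E = −n_x/n_z = 0.320274 and ∂z/∂N = −n_y/n_z = 0.081709.
Intercept c from A: 318.4 − 123.95 − 36.12 = 158.34.
At (1176, 496): z = 376.6 + 40.5 + 158.34 = 575.5 ft.

575.5 ft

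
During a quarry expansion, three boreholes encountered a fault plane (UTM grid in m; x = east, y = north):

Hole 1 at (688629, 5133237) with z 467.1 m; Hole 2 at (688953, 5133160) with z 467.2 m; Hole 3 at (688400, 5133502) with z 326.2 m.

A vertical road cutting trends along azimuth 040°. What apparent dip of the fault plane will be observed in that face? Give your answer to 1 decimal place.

Two edge vectors: Hole 1→Hole 2 = (324, -77, 0.1), Hole 1→Hole 3 = (-229, 265, -140.9).
Normal n = (Hole 1→Hole 2) × (Hole 1→Hole 3) = (10822.8, 45628.7, 68227).
So ∂z/∂x = −n_x/n_z = −0.15863 and ∂z/∂y = −n_y/n_z = −0.66878.
Unit vector along 040° is (sin 40°, cos 40°) = (0.6428, 0.7660).
Slope in that direction = a·(0.6428) + b·(0.7660) = −0.61428.
Apparent dip = arctan|0.61428| = 31.6° (true dip is 34.5°, so apparent ≤ true as expected).

31.6°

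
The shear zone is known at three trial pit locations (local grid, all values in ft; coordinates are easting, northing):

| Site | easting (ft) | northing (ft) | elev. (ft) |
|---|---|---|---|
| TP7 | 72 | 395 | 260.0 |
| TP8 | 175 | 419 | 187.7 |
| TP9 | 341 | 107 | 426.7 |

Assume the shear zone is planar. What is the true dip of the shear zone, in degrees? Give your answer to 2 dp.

Two edge vectors: TP7→TP8 = (103, 24, -72.3), TP7→TP9 = (269, -288, 166.7).
Normal n = (TP7→TP8) × (TP7→TP9) = (-16821.6, -36618.8, -36120).
So ∂z/∂easting = −n_x/n_z = −0.46571 and ∂z/∂northing = −n_y/n_z = −1.01381.
Gradient magnitude |∇z| = √(a² + b²) = √(0.21689 + 1.02781) = 1.11566.
True dip = arctan(1.11566) = 48.13°, dipping toward NNE (azimuth ≈ 025°).

48.13°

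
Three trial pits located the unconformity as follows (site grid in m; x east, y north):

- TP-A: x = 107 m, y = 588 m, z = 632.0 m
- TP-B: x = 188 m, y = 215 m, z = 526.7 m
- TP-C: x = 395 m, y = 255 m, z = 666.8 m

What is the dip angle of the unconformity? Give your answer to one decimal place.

Let the plane be z = a·x + b·y + c.
TP-B−TP-A: 81a − 373b = −105.3;  TP-C−TP-A: 288a − 333b = 34.8.
Solving gives a = 0.59720, b = 0.41199.
Gradient magnitude |∇z| = √(a² + b²) = √(0.35665 + 0.16974) = 0.72552.
True dip = arctan(0.72552) = 36.0°, dipping toward SW (azimuth ≈ 235°).

36.0°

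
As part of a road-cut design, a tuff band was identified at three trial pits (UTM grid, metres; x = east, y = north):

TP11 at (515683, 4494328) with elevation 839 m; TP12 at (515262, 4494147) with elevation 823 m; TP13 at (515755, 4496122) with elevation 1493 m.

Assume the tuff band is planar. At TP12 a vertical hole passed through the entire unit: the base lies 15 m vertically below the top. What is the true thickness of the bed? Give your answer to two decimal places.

13.98 m

Let the plane be z = a·x + b·y + c.
TP12−TP11: −421a − 181b = −16;  TP13−TP11: 72a + 1794b = 654.
Solving gives a = −0.12081, b = 0.36940.
|∇z| = √(a²+b²) = 0.38865, so dip δ = arctan(0.38865) = 21.24°.
True thickness = vertical thickness × cos δ = 15 × cos 21.24° = 13.98 m.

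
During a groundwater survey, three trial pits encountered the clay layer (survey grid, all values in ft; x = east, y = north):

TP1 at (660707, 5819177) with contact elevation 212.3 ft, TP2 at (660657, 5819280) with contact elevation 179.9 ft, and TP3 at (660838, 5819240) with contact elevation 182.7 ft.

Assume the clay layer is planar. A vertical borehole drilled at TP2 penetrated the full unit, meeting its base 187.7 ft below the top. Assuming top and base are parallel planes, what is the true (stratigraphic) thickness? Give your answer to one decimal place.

177.2 ft

Let the plane be z = a·x + b·y + c.
TP2−TP1: −50a + 103b = −32.4;  TP3−TP1: 131a + 63b = −29.6.
Solving gives a = −0.06054, b = −0.34395.
|∇z| = √(a²+b²) = 0.34924, so dip δ = arctan(0.34924) = 19.25°.
True thickness = vertical thickness × cos δ = 187.7 × cos 19.25° = 177.2 ft.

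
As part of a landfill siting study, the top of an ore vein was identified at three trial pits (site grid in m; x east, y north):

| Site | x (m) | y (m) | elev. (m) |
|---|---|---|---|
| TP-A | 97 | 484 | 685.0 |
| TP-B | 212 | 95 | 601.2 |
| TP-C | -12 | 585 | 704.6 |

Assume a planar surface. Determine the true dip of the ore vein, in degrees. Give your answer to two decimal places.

12.69°

Let the plane be z = a·x + b·y + c.
TP-B−TP-A: 115a − 389b = −83.8;  TP-C−TP-A: −109a + 101b = 19.6.
Solving gives a = 0.02727, b = 0.22348.
Gradient magnitude |∇z| = √(a² + b²) = √(0.00074 + 0.04995) = 0.22514.
True dip = arctan(0.22514) = 12.69°, dipping toward S (azimuth ≈ 187°).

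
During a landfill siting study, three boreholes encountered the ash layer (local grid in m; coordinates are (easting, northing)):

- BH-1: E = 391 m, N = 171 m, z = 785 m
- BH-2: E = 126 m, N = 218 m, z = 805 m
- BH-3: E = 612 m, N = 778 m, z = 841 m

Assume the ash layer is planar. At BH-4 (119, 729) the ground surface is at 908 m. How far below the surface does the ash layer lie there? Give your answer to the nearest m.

Let the plane be z = a·E + b·N + c.
BH-2−BH-1: −265a + 47b = 20;  BH-3−BH-1: 221a + 607b = 56.
Solving gives a = −0.05552, b = 0.11247.
Then c = 785 − a·391 − b·171 = 787.48.
At (119, 729): z_contact = −6.6 + 82.0 + 787.48 = 862.9 m.
Depth below ground = 908 − 862.9 = 45 m.

45 m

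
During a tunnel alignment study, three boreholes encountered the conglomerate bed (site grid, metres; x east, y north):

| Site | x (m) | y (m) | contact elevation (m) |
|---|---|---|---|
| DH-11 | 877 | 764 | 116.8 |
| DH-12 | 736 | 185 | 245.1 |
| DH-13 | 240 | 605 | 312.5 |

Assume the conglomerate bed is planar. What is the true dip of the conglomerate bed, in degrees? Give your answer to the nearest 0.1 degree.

17.2°

Two edge vectors: DH-11→DH-12 = (-141, -579, 128.3), DH-11→DH-13 = (-637, -159, 195.7).
Normal n = (DH-11→DH-12) × (DH-11→DH-13) = (-92910.6, -54133.4, -346404).
So ∂z/∂x = −n_x/n_z = −0.26821 and ∂z/∂y = −n_y/n_z = −0.15627.
Gradient magnitude |∇z| = √(a² + b²) = √(0.07194 + 0.02442) = 0.31042.
True dip = arctan(0.31042) = 17.2°, dipping toward ENE (azimuth ≈ 060°).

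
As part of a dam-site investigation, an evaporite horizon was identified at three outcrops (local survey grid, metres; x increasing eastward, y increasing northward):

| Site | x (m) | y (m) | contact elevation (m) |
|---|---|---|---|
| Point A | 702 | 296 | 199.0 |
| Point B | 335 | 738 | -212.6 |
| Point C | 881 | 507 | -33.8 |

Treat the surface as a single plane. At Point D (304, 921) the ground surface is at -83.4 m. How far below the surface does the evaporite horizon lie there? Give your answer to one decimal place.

312.0 m

Let the plane be z = a·x + b·y + c.
Point B−Point A: −367a + 442b = −411.6;  Point C−Point A: 179a + 211b = −232.8.
Solving gives a = −0.10252, b = −1.01635.
Then c = 199 − a·702 − b·296 = 571.81.
At (304, 921): z_contact = −31.17 − 936.05 + 571.81 = -395.41 m.
Depth below ground = -83.4 − (-395.41) = 312.0 m.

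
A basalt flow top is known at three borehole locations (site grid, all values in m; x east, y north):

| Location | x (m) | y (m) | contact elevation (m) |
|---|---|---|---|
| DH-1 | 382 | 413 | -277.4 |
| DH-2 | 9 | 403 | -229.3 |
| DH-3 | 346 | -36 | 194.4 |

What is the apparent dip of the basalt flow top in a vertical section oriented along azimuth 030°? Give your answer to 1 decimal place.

Let the plane be z = a·x + b·y + c.
DH-2−DH-1: −373a − 10b = 48.1;  DH-3−DH-1: −36a − 449b = 471.8.
Solving gives a = −0.10100, b = −1.04268.
Unit vector along 030° is (sin 30°, cos 30°) = (0.5000, 0.8660).
Slope in that direction = a·(0.5000) + b·(0.8660) = −0.95349.
Apparent dip = arctan|0.95349| = 43.6° (true dip is 46.3°, so apparent ≤ true as expected).

43.6°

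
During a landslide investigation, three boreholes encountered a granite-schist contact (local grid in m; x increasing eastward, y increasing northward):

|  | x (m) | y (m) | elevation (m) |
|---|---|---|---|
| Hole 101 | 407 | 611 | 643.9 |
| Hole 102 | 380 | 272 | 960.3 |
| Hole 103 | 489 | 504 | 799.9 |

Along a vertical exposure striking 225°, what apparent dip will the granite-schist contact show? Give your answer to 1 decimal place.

Two edge vectors: Hole 101→Hole 102 = (-27, -339, 316.4), Hole 101→Hole 103 = (82, -107, 156).
Normal n = (Hole 101→Hole 102) × (Hole 101→Hole 103) = (-19029.2, 30156.8, 30687).
So ∂z/∂x = −n_x/n_z = 0.62011 and ∂z/∂y = −n_y/n_z = −0.98272.
Unit vector along 225° is (sin 225°, cos 225°) = (-0.7071, -0.7071).
Slope in that direction = a·(-0.7071) + b·(-0.7071) = 0.25641.
Apparent dip = arctan|0.25641| = 14.4° (true dip is 49.3°, so apparent ≤ true as expected).

14.4°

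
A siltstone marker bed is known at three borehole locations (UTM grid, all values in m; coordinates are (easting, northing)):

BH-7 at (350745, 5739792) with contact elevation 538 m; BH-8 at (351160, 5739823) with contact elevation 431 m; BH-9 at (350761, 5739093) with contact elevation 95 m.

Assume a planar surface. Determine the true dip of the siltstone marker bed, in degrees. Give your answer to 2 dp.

34.87°

Let the plane be z = a·E + b·N + c.
BH-8−BH-7: 415a + 31b = −107;  BH-9−BH-7: 16a − 699b = −443.
Solving gives a = −0.30465, b = 0.62679.
Gradient magnitude |∇z| = √(a² + b²) = √(0.09281 + 0.39286) = 0.69691.
True dip = arctan(0.69691) = 34.87°, dipping toward SSE (azimuth ≈ 154°).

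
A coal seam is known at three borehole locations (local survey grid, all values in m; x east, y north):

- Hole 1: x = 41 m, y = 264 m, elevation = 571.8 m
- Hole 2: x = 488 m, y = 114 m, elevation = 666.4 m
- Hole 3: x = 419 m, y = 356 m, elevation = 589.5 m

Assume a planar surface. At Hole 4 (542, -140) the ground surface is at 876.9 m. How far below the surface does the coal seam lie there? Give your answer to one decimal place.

Two edge vectors: Hole 1→Hole 2 = (447, -150, 94.6), Hole 1→Hole 3 = (378, 92, 17.7).
Normal n = (Hole 1→Hole 2) × (Hole 1→Hole 3) = (-11358.2, 27846.9, 97824).
So ∂z/∂x = −n_x/n_z = 0.11611 and ∂z/∂y = −n_y/n_z = −0.28466.
Intercept c from Hole 1: 571.8 − 4.76 + 75.15 = 642.19.
At (542, -140): z_contact = 62.93 + 39.85 + 642.19 = 744.97 m.
Depth below ground = 876.9 − 744.97 = 131.9 m.

131.9 m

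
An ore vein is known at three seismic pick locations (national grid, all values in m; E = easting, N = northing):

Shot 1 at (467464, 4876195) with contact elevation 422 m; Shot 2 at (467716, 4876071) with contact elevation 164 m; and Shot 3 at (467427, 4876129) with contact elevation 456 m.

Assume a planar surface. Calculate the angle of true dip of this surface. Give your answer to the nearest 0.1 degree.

45.1°

Two edge vectors: Shot 1→Shot 2 = (252, -124, -258), Shot 1→Shot 3 = (-37, -66, 34).
Normal n = (Shot 1→Shot 2) × (Shot 1→Shot 3) = (-21244, 978, -21220).
So ∂z/∂E = −n_x/n_z = −1.00113 and ∂z/∂N = −n_y/n_z = 0.04609.
Gradient magnitude |∇z| = √(a² + b²) = √(1.00226 + 0.00212) = 1.00219.
True dip = arctan(1.00219) = 45.1°, dipping toward E (azimuth ≈ 093°).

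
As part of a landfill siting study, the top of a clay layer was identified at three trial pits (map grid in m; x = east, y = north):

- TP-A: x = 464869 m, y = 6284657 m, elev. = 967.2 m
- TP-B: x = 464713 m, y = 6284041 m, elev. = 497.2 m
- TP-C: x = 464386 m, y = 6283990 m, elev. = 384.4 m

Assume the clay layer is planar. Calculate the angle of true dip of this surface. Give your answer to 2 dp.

Two edge vectors: TP-A→TP-B = (-156, -616, -470), TP-A→TP-C = (-483, -667, -582.8).
Normal n = (TP-A→TP-B) × (TP-A→TP-C) = (45514.8, 136093.2, -193476).
So ∂z/∂x = −n_x/n_z = 0.23525 and ∂z/∂y = −n_y/n_z = 0.70341.
Gradient magnitude |∇z| = √(a² + b²) = √(0.05534 + 0.49479) = 0.74171.
True dip = arctan(0.74171) = 36.56°, dipping toward SSW (azimuth ≈ 198°).

36.56°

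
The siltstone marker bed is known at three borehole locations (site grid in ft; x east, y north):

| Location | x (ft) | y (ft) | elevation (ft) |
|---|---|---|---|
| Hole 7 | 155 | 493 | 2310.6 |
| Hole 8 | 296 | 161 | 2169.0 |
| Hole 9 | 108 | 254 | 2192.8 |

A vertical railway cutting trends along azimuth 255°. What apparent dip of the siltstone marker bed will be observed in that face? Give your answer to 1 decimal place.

Two edge vectors: Hole 7→Hole 8 = (141, -332, -141.6), Hole 7→Hole 9 = (-47, -239, -117.8).
Normal n = (Hole 7→Hole 8) × (Hole 7→Hole 9) = (5267.2, 23265, -49303).
So ∂z/∂x = −n_x/n_z = 0.10683 and ∂z/∂y = −n_y/n_z = 0.47188.
Unit vector along 255° is (sin 255°, cos 255°) = (-0.9659, -0.2588).
Slope in that direction = a·(-0.9659) + b·(-0.2588) = −0.22532.
Apparent dip = arctan|0.22532| = 12.7° (true dip is 25.8°, so apparent ≤ true as expected).

12.7°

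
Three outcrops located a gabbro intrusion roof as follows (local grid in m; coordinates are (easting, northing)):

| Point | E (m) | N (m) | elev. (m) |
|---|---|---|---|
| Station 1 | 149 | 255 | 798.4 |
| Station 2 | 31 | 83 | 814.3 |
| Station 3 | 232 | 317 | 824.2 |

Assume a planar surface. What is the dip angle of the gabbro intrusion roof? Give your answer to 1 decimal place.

Let the plane be z = a·E + b·N + c.
Station 2−Station 1: −118a − 172b = 15.9;  Station 3−Station 1: 83a + 62b = 25.8.
Solving gives a = 0.77922, b = −0.62703.
Gradient magnitude |∇z| = √(a² + b²) = √(0.60719 + 0.39316) = 1.00018.
True dip = arctan(1.00018) = 45.0°, dipping toward NW (azimuth ≈ 309°).

45.0°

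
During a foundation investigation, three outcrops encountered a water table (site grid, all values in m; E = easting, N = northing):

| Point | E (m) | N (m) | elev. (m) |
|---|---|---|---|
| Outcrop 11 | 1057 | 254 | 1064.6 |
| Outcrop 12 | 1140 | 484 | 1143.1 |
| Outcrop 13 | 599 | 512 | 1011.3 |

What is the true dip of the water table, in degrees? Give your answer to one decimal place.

Two edge vectors: Outcrop 11→Outcrop 12 = (83, 230, 78.5), Outcrop 11→Outcrop 13 = (-458, 258, -53.3).
Normal n = (Outcrop 11→Outcrop 12) × (Outcrop 11→Outcrop 13) = (-32512, -31529.1, 126754).
So ∂z/∂E = −n_x/n_z = 0.25650 and ∂z/∂N = −n_y/n_z = 0.24874.
Gradient magnitude |∇z| = √(a² + b²) = √(0.06579 + 0.06187) = 0.35730.
True dip = arctan(0.35730) = 19.7°, dipping toward SW (azimuth ≈ 226°).

19.7°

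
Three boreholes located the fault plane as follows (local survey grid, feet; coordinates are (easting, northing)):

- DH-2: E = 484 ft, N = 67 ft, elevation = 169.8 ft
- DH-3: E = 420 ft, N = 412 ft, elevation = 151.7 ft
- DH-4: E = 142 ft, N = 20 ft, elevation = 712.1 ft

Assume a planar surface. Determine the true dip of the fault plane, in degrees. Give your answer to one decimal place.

57.6°

Let the plane be z = a·E + b·N + c.
DH-3−DH-2: −64a + 345b = −18.1;  DH-4−DH-2: −342a − 47b = 542.3.
Solving gives a = −1.53922, b = −0.33800.
Gradient magnitude |∇z| = √(a² + b²) = √(2.36920 + 0.11424) = 1.57590.
True dip = arctan(1.57590) = 57.6°, dipping toward ENE (azimuth ≈ 078°).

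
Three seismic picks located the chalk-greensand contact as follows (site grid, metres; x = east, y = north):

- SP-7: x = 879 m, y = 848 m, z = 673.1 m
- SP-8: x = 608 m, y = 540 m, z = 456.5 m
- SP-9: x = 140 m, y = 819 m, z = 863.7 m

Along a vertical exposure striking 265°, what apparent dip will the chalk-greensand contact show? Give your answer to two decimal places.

11.89°

Let the plane be z = a·x + b·y + c.
SP-8−SP-7: −271a − 308b = −216.6;  SP-9−SP-7: −739a − 29b = 190.6.
Solving gives a = −0.29572, b = 0.96345.
Unit vector along 265° is (sin 265°, cos 265°) = (-0.9962, -0.0872).
Slope in that direction = a·(-0.9962) + b·(-0.0872) = 0.21063.
Apparent dip = arctan|0.21063| = 11.89° (true dip is 45.2°, so apparent ≤ true as expected).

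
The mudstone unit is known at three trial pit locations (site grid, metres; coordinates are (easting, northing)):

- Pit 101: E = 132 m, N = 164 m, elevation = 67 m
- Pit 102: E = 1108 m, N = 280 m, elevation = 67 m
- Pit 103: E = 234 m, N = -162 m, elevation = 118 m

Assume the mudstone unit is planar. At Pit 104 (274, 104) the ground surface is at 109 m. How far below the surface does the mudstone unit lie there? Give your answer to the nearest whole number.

Let the plane be z = a·E + b·N + c.
Pit 102−Pit 101: 976a + 116b = 0;  Pit 103−Pit 101: 102a − 326b = 51.
Solving gives a = 0.01793, b = −0.15083.
Then c = 67 − a·132 − b·164 = 89.37.
At (274, 104): z_contact = 4.9 − 15.7 + 89.37 = 78.6 m.
Depth below ground = 109 − 78.6 = 30 m.

30 m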